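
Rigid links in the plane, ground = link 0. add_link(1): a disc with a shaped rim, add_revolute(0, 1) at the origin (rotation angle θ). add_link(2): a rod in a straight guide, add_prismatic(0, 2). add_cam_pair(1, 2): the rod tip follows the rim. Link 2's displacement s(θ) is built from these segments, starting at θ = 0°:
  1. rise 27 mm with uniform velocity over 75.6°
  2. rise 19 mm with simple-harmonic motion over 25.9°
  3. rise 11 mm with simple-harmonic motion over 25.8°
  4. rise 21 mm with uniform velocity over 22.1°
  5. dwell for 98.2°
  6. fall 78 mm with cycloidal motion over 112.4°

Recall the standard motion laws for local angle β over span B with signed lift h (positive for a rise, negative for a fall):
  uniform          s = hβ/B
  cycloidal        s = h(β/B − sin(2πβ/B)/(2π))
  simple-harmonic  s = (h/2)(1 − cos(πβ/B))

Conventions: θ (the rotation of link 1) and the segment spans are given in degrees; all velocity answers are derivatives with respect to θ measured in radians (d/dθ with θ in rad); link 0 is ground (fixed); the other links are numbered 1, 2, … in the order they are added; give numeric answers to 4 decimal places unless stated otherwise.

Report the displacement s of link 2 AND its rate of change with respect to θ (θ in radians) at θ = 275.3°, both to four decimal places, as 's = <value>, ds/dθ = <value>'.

segment 1 (0° to 75.6°, uniform, h = 27) is passed completely: s = 0.0000 + (27) = 27.0000
segment 2 (75.6° to 101.5°, simple-harmonic, h = 19) is passed completely: s = 27.0000 + (19) = 46.0000
segment 3 (101.5° to 127.3°, simple-harmonic, h = 11) is passed completely: s = 46.0000 + (11) = 57.0000
segment 4 (127.3° to 149.4°, uniform, h = 21) is passed completely: s = 57.0000 + (21) = 78.0000
segment 5 (149.4° to 247.6°, dwell): s unchanged at 78.0000
θ = 275.3° falls in segment 6 (247.6° to 360°, cycloidal, h = -78): β = 275.3 − 247.6 = 27.7°, B = 112.4°; Δs = -78·(0.2464 − sin(2π·0.2464)/(2π)) = -6.8114; s = 78.0000 − 6.8114 = 71.1886
velocity in seg [247.6°–360°] (cycloidal), θ in radians: β = 27.7° = 0.4835 rad, B = 112.4° = 1.9618 rad; ds/dθ = (h/B)(1 − cos(2πβ/B)) = ((-78)/1.9618)(1 − cos(2π·0.2464)) = -38.871444 mm/rad

s = 71.1886, ds/dθ = -38.8714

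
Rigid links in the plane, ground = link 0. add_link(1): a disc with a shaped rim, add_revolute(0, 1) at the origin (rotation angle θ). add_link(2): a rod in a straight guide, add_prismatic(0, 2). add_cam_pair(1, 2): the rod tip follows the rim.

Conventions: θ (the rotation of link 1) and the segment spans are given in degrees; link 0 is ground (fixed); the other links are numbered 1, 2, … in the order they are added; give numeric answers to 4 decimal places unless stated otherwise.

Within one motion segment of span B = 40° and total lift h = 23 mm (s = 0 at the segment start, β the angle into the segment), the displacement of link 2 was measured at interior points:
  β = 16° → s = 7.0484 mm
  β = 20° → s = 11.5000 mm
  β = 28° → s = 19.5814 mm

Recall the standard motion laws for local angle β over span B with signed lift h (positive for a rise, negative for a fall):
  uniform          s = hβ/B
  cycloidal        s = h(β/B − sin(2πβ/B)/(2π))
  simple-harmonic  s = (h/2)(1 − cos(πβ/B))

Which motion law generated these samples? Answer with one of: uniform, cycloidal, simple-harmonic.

candidates at β/B = r: uniform s = h·r (linear in β); cycloidal s = h·(r − sin(2πr)/(2π)); simple-harmonic s = (h/2)(1 − cos(πr))
β=16°: printed 7.0484 | uniform 9.2000, cycloidal 7.0484, simple-harmonic 7.9463
β=20°: printed 11.5000 | uniform 11.5000, cycloidal 11.5000, simple-harmonic 11.5000
β=28°: printed 19.5814 | uniform 16.1000, cycloidal 19.5814, simple-harmonic 18.2595
only one law matches every sample → cycloidal

cycloidal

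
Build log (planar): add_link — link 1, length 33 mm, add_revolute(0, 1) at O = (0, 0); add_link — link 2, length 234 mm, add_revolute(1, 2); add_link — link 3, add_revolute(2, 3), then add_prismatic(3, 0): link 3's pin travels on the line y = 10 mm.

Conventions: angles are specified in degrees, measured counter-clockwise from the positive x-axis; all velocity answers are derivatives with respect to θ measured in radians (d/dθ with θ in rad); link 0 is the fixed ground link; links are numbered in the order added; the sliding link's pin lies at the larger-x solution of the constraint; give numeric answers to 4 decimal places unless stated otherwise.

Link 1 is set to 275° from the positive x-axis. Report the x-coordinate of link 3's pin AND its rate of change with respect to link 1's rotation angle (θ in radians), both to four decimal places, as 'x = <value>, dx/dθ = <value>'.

geometry: r = 33 mm, L = 234 mm, e = 10 mm
crank pin P = (r cos θ, r sin θ) = (2.876140, -32.874425)
h = r sin θ − e = -32.874425 − 10 = -42.874425
x = r cos θ + √(L² − h²) = 2.876140 + 230.038657 = 232.914796
dx/dθ = −r sin θ − h·r cos θ/√(L² − h²) (θ in radians; h = -42.874425) = 33.410478

x = 232.9148, dx/dθ = 33.4105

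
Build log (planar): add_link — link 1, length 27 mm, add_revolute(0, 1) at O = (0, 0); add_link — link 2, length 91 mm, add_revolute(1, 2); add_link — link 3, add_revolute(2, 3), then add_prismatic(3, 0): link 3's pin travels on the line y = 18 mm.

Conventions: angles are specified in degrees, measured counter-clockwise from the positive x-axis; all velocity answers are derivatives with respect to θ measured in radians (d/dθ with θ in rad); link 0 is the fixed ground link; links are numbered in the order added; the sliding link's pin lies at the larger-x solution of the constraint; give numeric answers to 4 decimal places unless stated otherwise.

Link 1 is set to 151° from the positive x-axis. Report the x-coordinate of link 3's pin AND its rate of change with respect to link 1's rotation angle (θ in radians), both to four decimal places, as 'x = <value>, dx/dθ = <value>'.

geometry: r = 27 mm, L = 91 mm, e = 18 mm
crank pin P = (r cos θ, r sin θ) = (-23.614732, 13.089860)
h = r sin θ − e = 13.089860 − 18 = -4.910140
x = r cos θ + √(L² − h²) = -23.614732 + 90.867434 = 67.252702
dx/dθ = −r sin θ − h·r cos θ/√(L² − h²) (θ in radians; h = -4.910140) = -14.365913

x = 67.2527, dx/dθ = -14.3659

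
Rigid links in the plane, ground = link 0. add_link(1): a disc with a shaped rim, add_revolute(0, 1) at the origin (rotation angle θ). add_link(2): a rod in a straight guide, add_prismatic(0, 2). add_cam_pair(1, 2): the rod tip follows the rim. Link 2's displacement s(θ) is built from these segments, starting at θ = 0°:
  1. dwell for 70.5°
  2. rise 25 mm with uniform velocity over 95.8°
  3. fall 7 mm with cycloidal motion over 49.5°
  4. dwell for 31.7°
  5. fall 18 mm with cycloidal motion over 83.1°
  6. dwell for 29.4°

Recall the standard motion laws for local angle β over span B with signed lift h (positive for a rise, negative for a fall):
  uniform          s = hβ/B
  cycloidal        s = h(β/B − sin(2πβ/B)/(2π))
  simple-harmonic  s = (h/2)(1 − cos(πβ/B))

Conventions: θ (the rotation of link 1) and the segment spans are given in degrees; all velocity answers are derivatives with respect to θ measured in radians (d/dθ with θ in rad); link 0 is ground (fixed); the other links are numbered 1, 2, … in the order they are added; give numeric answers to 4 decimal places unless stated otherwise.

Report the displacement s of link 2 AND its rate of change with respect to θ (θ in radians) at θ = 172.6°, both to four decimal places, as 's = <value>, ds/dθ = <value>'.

segment 1 (0° to 70.5°, dwell): s unchanged at 0.0000
segment 2 (70.5° to 166.3°, uniform, h = 25) is passed completely: s = 0.0000 + (25) = 25.0000
θ = 172.6° falls in segment 3 (166.3° to 215.8°, cycloidal, h = -7): β = 172.6 − 166.3 = 6.3°, B = 49.5°; Δs = -7·(0.1273 − sin(2π·0.1273)/(2π)) = -0.0920; s = 25.0000 − 0.0920 = 24.9080
velocity in seg [166.3°–215.8°] (cycloidal), θ in radians: β = 6.3° = 0.1100 rad, B = 49.5° = 0.8639 rad; ds/dθ = (h/B)(1 − cos(2πβ/B)) = ((-7)/0.8639)(1 − cos(2π·0.1273)) = -2.455543 mm/rad

s = 24.9080, ds/dθ = -2.4555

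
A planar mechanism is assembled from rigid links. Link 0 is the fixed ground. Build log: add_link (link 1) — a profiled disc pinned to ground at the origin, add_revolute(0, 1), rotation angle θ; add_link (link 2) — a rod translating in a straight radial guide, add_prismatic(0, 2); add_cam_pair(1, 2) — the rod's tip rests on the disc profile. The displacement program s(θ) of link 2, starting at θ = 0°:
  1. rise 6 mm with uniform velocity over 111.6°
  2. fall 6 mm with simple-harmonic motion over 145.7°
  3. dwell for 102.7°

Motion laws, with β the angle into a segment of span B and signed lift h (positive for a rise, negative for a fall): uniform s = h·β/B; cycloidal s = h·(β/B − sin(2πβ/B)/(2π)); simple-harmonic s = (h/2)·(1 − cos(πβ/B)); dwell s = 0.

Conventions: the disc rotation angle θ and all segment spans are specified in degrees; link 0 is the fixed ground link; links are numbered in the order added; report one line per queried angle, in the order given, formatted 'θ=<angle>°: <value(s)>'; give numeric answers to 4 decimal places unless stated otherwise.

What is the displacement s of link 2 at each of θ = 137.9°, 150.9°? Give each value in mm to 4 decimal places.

seg 1 [0°–111.6°] uniform, h=6: full span → s += 6 → s = 6.0000
seg 2 [111.6°–257.3°] simple-harmonic, h=-6: θ=137.9° here. β=26.3, B=145.7. -6/2·(1 − cos(π·0.1805)) = -0.4696 → s = 5.5304
seg 2 [111.6°–257.3°] simple-harmonic, h=-6: θ=150.9° here. β=39.3, B=145.7. -6/2·(1 − cos(π·0.2697)) = -1.0142 → s = 4.9858

θ=137.9°: 5.5304
θ=150.9°: 4.9858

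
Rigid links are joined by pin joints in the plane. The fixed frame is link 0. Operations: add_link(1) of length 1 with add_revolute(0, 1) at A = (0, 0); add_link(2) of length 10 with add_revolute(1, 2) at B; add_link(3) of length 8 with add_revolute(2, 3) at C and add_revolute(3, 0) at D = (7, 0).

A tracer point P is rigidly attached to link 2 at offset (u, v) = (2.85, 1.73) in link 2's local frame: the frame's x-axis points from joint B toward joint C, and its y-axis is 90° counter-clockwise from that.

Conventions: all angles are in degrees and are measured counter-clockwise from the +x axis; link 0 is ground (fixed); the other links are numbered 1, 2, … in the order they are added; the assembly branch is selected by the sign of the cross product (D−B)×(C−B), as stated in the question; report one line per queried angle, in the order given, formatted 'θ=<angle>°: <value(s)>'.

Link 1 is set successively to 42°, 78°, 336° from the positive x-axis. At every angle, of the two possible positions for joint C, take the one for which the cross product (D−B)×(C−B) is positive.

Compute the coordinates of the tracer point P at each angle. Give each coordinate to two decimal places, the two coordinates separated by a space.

A=(0,0), D=(7.00,0)
θ=42°: B = A + 1.00·(cos42°, sin42°) = (0.7431, 0.6691)
θ=42°: |BD| = 6.2925
θ=42°: circle(B,10.00) ∩ circle(D,8.00): a=6.0068, h=7.9949
θ=42°:   candidates: C₊=(7.5660,7.9799) cross=50.308; C₋=(5.8657,-7.9192) cross=-50.308
θ=42°:   branch + wants cross > 0 → take C=(7.5660,7.9799) (cross=50.308)
θ=42°: ex = (C−B)/|BC| = (0.6823,0.7311); ey = (-0.7311,0.6823)
θ=42°: P = B + 2.85·ex + 1.73·ey = (1.4229,3.9331)
θ=78°: B = A + 1.00·(cos78°, sin78°) = (0.2079, 0.9781)
θ=78°: |BD| = 6.8622
θ=78°: circle(B,10.00) ∩ circle(D,8.00): a=6.0542, h=7.9591
θ=78°:   candidates: C₊=(7.3348,7.9930) cross=54.617; C₋=(5.0657,-7.7626) cross=-54.617
θ=78°:   branch + wants cross > 0 → take C=(7.3348,7.9930) (cross=54.617)
θ=78°: ex = (C−B)/|BC| = (0.7127,0.7015); ey = (-0.7015,0.7127)
θ=78°: P = B + 2.85·ex + 1.73·ey = (1.0255,4.2103)
θ=336°: B = A + 1.00·(cos336°, sin336°) = (0.9135, -0.4067)
θ=336°: |BD| = 6.1000
θ=336°: circle(B,10.00) ∩ circle(D,8.00): a=6.0008, h=7.9994
θ=336°:   candidates: C₊=(6.3676,7.9750) cross=48.796; C₋=(7.4344,-7.9882) cross=-48.796
θ=336°:   branch + wants cross > 0 → take C=(6.3676,7.9750) (cross=48.796)
θ=336°: ex = (C−B)/|BC| = (0.5454,0.8382); ey = (-0.8382,0.5454)
θ=336°: P = B + 2.85·ex + 1.73·ey = (1.0179,2.9256)

θ=42°: 1.42 3.93
θ=78°: 1.03 4.21
θ=336°: 1.02 2.93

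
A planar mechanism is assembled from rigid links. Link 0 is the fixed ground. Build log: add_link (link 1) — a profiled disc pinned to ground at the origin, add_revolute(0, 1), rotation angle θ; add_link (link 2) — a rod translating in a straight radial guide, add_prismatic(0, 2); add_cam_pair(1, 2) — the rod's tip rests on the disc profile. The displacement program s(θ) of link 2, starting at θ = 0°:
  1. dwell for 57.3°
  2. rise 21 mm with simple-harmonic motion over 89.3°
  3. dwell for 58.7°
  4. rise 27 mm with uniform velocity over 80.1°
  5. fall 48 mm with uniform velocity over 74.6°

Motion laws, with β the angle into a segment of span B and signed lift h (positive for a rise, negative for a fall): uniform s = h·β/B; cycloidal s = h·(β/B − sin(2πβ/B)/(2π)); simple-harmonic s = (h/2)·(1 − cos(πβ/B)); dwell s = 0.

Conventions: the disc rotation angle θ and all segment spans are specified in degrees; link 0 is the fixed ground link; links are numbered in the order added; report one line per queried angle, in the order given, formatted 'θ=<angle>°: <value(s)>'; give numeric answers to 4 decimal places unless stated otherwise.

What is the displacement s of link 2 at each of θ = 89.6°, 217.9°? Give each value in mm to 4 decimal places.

seg 1 [0°–57.3°] dwell: s stays 0.0000
seg 2 [57.3°–146.6°] simple-harmonic, h=21: θ=89.6° here. β=32.3, B=89.3. 21/2·(1 − cos(π·0.3617)) = 6.0802 → s = 6.0802
seg 2 [57.3°–146.6°] simple-harmonic, h=21: full span → s += 21 → s = 21.0000
seg 3 [146.6°–205.3°] dwell: s stays 21.0000
seg 4 [205.3°–285.4°] uniform, h=27: θ=217.9° here. β=12.6, B=80.1. 27·12.6/80.1 = 4.2472 → s = 25.2472

θ=89.6°: 6.0802
θ=217.9°: 25.2472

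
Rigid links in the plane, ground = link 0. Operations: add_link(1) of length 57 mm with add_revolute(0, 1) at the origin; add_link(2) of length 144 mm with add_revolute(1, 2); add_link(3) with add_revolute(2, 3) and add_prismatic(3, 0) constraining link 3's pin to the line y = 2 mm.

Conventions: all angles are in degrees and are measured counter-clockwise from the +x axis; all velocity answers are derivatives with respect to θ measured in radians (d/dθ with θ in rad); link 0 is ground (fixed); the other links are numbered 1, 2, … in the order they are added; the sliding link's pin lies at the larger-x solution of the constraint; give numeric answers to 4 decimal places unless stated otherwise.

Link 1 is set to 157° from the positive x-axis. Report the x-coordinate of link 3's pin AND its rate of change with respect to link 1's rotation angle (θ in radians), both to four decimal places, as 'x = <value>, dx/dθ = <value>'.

geometry: r = 57 mm, L = 144 mm, e = 2 mm
crank pin P = (r cos θ, r sin θ) = (-52.468777, 22.271674)
h = r sin θ − e = 22.271674 − 2 = 20.271674
x = r cos θ + √(L² − h²) = -52.468777 + 142.565982 = 90.097205
dx/dθ = −r sin θ − h·r cos θ/√(L² − h²) (θ in radians; h = 20.271674) = -14.811059

x = 90.0972, dx/dθ = -14.8111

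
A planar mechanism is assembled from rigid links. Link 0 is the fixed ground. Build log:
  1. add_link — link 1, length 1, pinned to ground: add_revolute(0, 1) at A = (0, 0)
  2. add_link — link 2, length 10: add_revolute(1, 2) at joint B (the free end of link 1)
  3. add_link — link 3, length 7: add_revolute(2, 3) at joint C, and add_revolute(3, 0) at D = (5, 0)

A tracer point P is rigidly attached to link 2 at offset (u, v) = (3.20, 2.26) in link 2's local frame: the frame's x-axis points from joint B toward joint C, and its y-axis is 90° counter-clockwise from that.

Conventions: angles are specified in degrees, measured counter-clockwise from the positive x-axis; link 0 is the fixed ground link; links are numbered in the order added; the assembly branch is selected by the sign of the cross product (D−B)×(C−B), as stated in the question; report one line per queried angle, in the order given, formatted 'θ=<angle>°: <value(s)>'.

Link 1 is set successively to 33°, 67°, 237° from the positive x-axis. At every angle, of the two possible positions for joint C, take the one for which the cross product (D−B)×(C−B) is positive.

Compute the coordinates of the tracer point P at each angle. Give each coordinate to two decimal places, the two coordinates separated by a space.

A=(0,0), D=(5.00,0)
θ=33°: B = A + 1.00·(cos33°, sin33°) = (0.8387, 0.5446)
θ=33°: |BD| = 4.1968
θ=33°: circle(B,10.00) ∩ circle(D,7.00): a=8.1744, h=5.7601
θ=33°:   candidates: C₊=(9.6915,5.1952) cross=24.174; C₋=(8.1965,-6.2276) cross=-24.174
θ=33°:   branch + wants cross > 0 → take C=(9.6915,5.1952) (cross=24.174)
θ=33°: ex = (C−B)/|BC| = (0.8853,0.4651); ey = (-0.4651,0.8853)
θ=33°: P = B + 3.20·ex + 2.26·ey = (2.6206,4.0335)
θ=67°: B = A + 1.00·(cos67°, sin67°) = (0.3907, 0.9205)
θ=67°: |BD| = 4.7003
θ=67°: circle(B,10.00) ∩ circle(D,7.00): a=7.7753, h=6.2884
θ=67°:   candidates: C₊=(9.2470,5.5644) cross=29.557; C₋=(6.7840,-6.7689) cross=-29.557
θ=67°:   branch + wants cross > 0 → take C=(9.2470,5.5644) (cross=29.557)
θ=67°: ex = (C−B)/|BC| = (0.8856,0.4644); ey = (-0.4644,0.8856)
θ=67°: P = B + 3.20·ex + 2.26·ey = (2.1752,4.4081)
θ=237°: B = A + 1.00·(cos237°, sin237°) = (-0.5446, -0.8387)
θ=237°: |BD| = 5.6077
θ=237°: circle(B,10.00) ∩ circle(D,7.00): a=7.3512, h=6.7794
θ=237°:   candidates: C₊=(5.7099,6.9639) cross=38.017; C₋=(7.7378,-6.4424) cross=-38.017
θ=237°:   branch + wants cross > 0 → take C=(5.7099,6.9639) (cross=38.017)
θ=237°: ex = (C−B)/|BC| = (0.6255,0.7803); ey = (-0.7803,0.6255)
θ=237°: P = B + 3.20·ex + 2.26·ey = (-0.3066,3.0717)

θ=33°: 2.62 4.03
θ=67°: 2.18 4.41
θ=237°: -0.31 3.07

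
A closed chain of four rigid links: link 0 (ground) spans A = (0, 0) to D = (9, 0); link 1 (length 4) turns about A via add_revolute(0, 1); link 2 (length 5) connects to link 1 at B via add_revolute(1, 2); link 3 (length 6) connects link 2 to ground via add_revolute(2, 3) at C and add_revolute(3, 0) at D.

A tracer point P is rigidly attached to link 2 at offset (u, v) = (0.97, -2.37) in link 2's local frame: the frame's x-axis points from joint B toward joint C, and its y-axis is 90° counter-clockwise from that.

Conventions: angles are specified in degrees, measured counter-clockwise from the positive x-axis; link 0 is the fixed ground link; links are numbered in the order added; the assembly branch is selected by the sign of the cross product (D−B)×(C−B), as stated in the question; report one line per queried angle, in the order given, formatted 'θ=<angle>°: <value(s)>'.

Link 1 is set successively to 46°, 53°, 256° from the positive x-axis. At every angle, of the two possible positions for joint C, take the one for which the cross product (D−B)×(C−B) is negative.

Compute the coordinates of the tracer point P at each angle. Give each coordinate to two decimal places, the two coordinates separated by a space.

A=(0,0), D=(9.00,0)
θ=46°: B = A + 4.00·(cos46°, sin46°) = (2.7786, 2.8774)
θ=46°: |BD| = 6.8545
θ=46°: circle(B,5.00) ∩ circle(D,6.00): a=2.6249, h=4.2556
θ=46°:   candidates: C₊=(6.9474,5.6380) cross=29.170; C₋=(3.3747,-2.0870) cross=-29.170
θ=46°:   branch - wants cross < 0 → take C=(3.3747,-2.0870) (cross=-29.170)
θ=46°: ex = (C−B)/|BC| = (0.1192,-0.9929); ey = (0.9929,0.1192)
θ=46°: P = B + 0.97·ex + -2.37·ey = (0.5412,1.6318)
θ=53°: B = A + 4.00·(cos53°, sin53°) = (2.4073, 3.1945)
θ=53°: |BD| = 7.3259
θ=53°: circle(B,5.00) ∩ circle(D,6.00): a=2.9122, h=4.0644
θ=53°:   candidates: C₊=(6.8003,5.5822) cross=29.775; C₋=(3.2557,-1.7329) cross=-29.775
θ=53°:   branch - wants cross < 0 → take C=(3.2557,-1.7329) (cross=-29.775)
θ=53°: ex = (C−B)/|BC| = (0.1697,-0.9855); ey = (0.9855,0.1697)
θ=53°: P = B + 0.97·ex + -2.37·ey = (0.2362,1.8364)
θ=256°: B = A + 4.00·(cos256°, sin256°) = (-0.9677, -3.8812)
θ=256°: |BD| = 10.6967
θ=256°: circle(B,5.00) ∩ circle(D,6.00): a=4.8341, h=1.2771
θ=256°:   candidates: C₊=(3.0736,-0.9371) cross=13.661; C₋=(4.0004,-3.3172) cross=-13.661
θ=256°:   branch - wants cross < 0 → take C=(4.0004,-3.3172) (cross=-13.661)
θ=256°: ex = (C−B)/|BC| = (0.9936,0.1128); ey = (-0.1128,0.9936)
θ=256°: P = B + 0.97·ex + -2.37·ey = (0.2634,-6.1267)

θ=46°: 0.54 1.63
θ=53°: 0.24 1.84
θ=256°: 0.26 -6.13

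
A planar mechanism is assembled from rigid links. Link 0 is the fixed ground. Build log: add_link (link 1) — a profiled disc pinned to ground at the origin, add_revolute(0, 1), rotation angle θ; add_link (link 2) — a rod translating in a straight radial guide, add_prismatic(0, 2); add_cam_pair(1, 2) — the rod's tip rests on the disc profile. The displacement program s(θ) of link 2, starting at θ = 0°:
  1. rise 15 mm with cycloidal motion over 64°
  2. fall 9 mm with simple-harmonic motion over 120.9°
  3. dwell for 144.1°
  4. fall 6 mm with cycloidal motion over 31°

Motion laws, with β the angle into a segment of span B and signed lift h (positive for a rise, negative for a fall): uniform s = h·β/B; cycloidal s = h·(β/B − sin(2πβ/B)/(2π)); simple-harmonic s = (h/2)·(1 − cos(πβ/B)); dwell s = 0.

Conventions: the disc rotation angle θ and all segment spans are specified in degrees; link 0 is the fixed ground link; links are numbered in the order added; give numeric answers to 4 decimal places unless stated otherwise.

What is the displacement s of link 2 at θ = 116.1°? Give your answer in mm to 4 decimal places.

seg 1 [0°–64°] cycloidal, h=15: full span → s += 15 → s = 15.0000
seg 2 [64°–184.9°] simple-harmonic, h=-9: θ=116.1° here. β=52.1, B=120.9. -9/2·(1 − cos(π·0.4309)) = -3.5313 → s = 11.4687

11.4687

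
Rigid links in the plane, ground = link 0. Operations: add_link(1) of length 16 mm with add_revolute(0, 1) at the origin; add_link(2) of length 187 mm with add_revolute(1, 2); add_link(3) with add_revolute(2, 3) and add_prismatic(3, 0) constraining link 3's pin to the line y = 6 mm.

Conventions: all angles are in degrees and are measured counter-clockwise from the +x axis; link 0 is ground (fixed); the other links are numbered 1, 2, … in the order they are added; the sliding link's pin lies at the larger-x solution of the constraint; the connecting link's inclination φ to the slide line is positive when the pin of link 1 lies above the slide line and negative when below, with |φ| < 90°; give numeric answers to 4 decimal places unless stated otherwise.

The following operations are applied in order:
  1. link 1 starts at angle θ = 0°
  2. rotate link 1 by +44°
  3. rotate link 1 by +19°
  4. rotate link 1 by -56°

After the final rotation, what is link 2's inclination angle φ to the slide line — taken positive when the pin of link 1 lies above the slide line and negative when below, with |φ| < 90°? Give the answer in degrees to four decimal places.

geometry: r = 16 mm, L = 187 mm, e = 6 mm; θ starts at 0°
rotate link 1 by +44°: θ ← 0° +44° = 44°
rotate link 1 by +19°: θ ← 44° +19° = 63°
rotate link 1 by -56°: θ ← 63° -56° = 7°
h = r sin θ − e = 1.949909 − 6 = -4.050091
sin φ = h / L = -4.050091 / 187 = -0.02165824
φ = arcsin(-0.02165824) = -1.241023°

-1.2410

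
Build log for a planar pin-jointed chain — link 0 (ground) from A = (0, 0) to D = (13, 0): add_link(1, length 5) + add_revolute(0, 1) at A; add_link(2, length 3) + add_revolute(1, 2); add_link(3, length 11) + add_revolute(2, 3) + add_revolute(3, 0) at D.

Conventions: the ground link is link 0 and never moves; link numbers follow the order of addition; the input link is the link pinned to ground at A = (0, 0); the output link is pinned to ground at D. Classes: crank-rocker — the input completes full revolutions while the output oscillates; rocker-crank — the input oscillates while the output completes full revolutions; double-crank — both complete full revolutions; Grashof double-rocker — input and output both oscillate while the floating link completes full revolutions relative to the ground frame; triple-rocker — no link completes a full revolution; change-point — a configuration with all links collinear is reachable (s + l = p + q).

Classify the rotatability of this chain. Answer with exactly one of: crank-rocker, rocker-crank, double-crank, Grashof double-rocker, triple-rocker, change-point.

lengths: ground=13, input=5, coupler=3, output=11
sorted: s=3 (shortest), l=13 (longest), p+q=16
s + l = 16 vs p + q = 16
s + l = p + q → change-point (collinear configuration reachable)

change-point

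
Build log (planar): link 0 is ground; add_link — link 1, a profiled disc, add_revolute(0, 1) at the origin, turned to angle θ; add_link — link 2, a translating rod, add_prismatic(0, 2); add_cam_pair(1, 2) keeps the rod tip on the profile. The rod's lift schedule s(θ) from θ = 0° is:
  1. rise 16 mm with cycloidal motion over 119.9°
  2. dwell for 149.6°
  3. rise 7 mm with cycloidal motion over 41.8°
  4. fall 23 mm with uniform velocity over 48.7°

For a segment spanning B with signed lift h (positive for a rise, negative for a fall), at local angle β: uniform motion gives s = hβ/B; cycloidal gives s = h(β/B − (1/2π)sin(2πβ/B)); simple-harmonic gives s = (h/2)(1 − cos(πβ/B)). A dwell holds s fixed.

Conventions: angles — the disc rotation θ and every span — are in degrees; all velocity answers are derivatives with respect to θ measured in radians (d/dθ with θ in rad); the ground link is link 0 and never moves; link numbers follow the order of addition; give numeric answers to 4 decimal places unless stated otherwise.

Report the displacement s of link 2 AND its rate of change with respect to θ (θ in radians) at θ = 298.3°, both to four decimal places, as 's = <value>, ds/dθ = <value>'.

seg 1 [0°–119.9°] cycloidal, h=16: full span → s += 16 → s = 16.0000
seg 2 [119.9°–269.5°] dwell: s stays 16.0000
seg 3 [269.5°–311.3°] cycloidal, h=7: θ=298.3° here. β=28.8, B=41.8. 7·(0.6890 − sin(2π·0.6890)/(2π)) = 5.8562 → s = 21.8562
velocity in seg [269.5°–311.3°] (cycloidal), θ in radians: β = 28.8° = 0.5027 rad, B = 41.8° = 0.7295 rad; ds/dθ = (h/B)(1 − cos(2πβ/B)) = (7/0.7295)(1 − cos(2π·0.6890)) = 13.183388 mm/rad

s = 21.8562, ds/dθ = 13.1834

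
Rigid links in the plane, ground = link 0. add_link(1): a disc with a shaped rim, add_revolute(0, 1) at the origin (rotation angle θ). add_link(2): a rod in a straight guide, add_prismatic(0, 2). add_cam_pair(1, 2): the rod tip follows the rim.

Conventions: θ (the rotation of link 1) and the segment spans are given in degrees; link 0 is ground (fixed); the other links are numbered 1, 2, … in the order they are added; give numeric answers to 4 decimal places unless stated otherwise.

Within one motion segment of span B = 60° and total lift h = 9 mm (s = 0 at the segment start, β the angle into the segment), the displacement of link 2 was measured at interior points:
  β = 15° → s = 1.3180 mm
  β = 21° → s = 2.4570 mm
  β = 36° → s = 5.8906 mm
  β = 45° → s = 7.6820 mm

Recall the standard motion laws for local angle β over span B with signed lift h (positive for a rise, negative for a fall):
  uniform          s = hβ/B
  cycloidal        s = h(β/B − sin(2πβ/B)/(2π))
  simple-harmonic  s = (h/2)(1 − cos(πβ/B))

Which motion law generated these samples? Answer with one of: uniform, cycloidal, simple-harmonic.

candidates at β/B = r: uniform s = h·r (linear in β); cycloidal s = h·(r − sin(2πr)/(2π)); simple-harmonic s = (h/2)(1 − cos(πr))
β=15°: printed 1.3180 | uniform 2.2500, cycloidal 0.8176, simple-harmonic 1.3180
β=21°: printed 2.4570 | uniform 3.1500, cycloidal 1.9912, simple-harmonic 2.4570
β=36°: printed 5.8906 | uniform 5.4000, cycloidal 6.2419, simple-harmonic 5.8906
β=45°: printed 7.6820 | uniform 6.7500, cycloidal 8.1824, simple-harmonic 7.6820
only one law matches every sample → simple-harmonic

simple-harmonic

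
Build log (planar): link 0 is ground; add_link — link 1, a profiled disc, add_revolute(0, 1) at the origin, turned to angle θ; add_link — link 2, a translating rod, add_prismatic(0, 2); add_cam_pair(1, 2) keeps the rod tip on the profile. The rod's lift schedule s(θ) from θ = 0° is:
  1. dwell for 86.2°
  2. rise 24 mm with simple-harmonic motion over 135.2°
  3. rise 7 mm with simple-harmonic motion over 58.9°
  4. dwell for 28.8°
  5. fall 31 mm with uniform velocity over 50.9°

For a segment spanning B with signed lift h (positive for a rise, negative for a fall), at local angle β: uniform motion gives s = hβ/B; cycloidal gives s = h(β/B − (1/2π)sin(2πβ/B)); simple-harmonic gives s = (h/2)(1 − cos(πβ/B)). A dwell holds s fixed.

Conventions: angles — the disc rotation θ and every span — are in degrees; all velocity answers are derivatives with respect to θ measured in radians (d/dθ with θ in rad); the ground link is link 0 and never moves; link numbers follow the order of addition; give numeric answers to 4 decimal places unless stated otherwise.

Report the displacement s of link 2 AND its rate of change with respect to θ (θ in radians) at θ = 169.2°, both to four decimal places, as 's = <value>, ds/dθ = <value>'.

seg 1 [0°–86.2°] dwell: s stays 0.0000
seg 2 [86.2°–221.4°] simple-harmonic, h=24: θ=169.2° here. β=83, B=135.2. 24/2·(1 − cos(π·0.6139)) = 16.2031 → s = 16.2031
velocity in seg [86.2°–221.4°] (simple-harmonic), θ in radians: β = 83° = 1.4486 rad, B = 135.2° = 2.3597 rad; ds/dθ = (πh/(2B)) sin(πβ/B) = (π·24/(2·2.3597)) sin(π·0.6139) = 14.964296 mm/rad

s = 16.2031, ds/dθ = 14.9643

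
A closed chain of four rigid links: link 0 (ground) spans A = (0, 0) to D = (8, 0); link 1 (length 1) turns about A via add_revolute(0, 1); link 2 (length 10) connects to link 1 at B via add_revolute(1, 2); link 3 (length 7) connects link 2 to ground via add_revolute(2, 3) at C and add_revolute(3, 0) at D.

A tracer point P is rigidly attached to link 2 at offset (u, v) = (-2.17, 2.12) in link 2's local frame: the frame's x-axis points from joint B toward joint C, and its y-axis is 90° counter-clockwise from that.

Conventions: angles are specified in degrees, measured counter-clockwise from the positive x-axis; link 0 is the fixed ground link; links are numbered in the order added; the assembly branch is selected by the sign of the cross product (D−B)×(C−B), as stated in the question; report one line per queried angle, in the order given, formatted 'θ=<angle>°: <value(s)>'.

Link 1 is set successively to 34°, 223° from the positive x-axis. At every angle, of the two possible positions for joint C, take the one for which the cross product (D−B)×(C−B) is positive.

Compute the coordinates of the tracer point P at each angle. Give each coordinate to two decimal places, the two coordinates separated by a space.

A=(0,0), D=(8.00,0)
θ=34°: B = A + 1.00·(cos34°, sin34°) = (0.8290, 0.5592)
θ=34°: |BD| = 7.1927
θ=34°: circle(B,10.00) ∩ circle(D,7.00): a=7.1416, h=6.9998
θ=34°:   candidates: C₊=(8.4932,6.9826) cross=50.348; C₋=(7.4048,-6.9747) cross=-50.348
θ=34°:   branch + wants cross > 0 → take C=(8.4932,6.9826) (cross=50.348)
θ=34°: ex = (C−B)/|BC| = (0.7664,0.6423); ey = (-0.6423,0.7664)
θ=34°: P = B + -2.17·ex + 2.12·ey = (-2.1959,0.7901)
θ=223°: B = A + 1.00·(cos223°, sin223°) = (-0.7314, -0.6820)
θ=223°: |BD| = 8.7579
θ=223°: circle(B,10.00) ∩ circle(D,7.00): a=7.2906, h=6.8445
θ=223°:   candidates: C₊=(6.0041,6.7094) cross=59.944; C₋=(7.0701,-6.9380) cross=-59.944
θ=223°:   branch + wants cross > 0 → take C=(6.0041,6.7094) (cross=59.944)
θ=223°: ex = (C−B)/|BC| = (0.6735,0.7391); ey = (-0.7391,0.6735)
θ=223°: P = B + -2.17·ex + 2.12·ey = (-3.7599,-0.8580)

θ=34°: -2.20 0.79
θ=223°: -3.76 -0.86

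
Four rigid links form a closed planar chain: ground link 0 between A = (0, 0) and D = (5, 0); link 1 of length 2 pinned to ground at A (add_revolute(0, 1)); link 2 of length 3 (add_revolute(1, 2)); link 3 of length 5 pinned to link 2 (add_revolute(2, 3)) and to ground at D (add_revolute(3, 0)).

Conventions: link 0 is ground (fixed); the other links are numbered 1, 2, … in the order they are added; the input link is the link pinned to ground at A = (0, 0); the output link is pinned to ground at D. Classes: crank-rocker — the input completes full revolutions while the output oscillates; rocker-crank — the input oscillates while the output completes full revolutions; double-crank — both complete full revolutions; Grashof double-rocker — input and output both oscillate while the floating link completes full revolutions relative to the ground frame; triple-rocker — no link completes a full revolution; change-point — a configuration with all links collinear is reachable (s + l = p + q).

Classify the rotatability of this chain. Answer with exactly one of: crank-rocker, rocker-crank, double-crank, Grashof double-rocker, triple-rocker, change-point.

lengths: ground=5, input=2, coupler=3, output=5
sorted: s=2 (shortest), l=5 (longest), p+q=8
s + l = 7 vs p + q = 8
s + l < p + q (Grashof) with shortest = input link → crank-rocker

crank-rocker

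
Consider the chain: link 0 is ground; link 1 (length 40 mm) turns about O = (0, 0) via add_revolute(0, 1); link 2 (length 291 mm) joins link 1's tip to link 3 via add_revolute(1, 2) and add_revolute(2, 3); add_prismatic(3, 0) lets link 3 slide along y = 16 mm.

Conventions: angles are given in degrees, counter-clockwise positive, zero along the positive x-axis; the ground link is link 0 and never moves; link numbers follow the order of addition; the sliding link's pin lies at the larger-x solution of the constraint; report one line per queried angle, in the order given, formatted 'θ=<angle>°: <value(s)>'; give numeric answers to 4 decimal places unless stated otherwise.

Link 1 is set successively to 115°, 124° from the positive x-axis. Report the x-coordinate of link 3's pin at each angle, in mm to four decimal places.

geometry: r = 40 mm, L = 291 mm, e = 16 mm
θ=115°: crank pin P = (r cos θ, r sin θ) = (-16.904730, 36.252311)
θ=115°: h = r sin θ − e = 36.252311 − 16 = 20.252311
θ=115°: x = r cos θ + √(L² − h²) = -16.904730 + 290.294409 = 273.389679
θ=124°: crank pin P = (r cos θ, r sin θ) = (-22.367716, 33.161503)
θ=124°: h = r sin θ − e = 33.161503 − 16 = 17.161503
θ=124°: x = r cos θ + √(L² − h²) = -22.367716 + 290.493516 = 268.125800

θ=115°: 273.3897
θ=124°: 268.1258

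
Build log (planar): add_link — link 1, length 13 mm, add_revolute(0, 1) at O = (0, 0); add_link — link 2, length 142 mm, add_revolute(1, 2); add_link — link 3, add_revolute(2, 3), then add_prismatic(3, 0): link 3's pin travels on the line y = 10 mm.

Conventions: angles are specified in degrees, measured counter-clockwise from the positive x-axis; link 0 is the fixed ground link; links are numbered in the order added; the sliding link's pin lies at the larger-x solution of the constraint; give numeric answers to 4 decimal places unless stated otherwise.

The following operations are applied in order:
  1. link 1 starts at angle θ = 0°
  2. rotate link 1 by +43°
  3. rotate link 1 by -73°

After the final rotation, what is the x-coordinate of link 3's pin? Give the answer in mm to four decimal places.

geometry: r = 13 mm, L = 142 mm, e = 10 mm; θ starts at 0°
rotate link 1 by +43°: θ ← 0° +43° = 43°
rotate link 1 by -73°: θ ← 43° -73° = -30°
crank pin P = (r cos θ, r sin θ) = (11.258330, -6.500000)
h = r sin θ − e = -6.500000 − 10 = -16.500000
x = r cos θ + √(L² − h²) = 11.258330 + 141.038115 = 152.296446

152.2964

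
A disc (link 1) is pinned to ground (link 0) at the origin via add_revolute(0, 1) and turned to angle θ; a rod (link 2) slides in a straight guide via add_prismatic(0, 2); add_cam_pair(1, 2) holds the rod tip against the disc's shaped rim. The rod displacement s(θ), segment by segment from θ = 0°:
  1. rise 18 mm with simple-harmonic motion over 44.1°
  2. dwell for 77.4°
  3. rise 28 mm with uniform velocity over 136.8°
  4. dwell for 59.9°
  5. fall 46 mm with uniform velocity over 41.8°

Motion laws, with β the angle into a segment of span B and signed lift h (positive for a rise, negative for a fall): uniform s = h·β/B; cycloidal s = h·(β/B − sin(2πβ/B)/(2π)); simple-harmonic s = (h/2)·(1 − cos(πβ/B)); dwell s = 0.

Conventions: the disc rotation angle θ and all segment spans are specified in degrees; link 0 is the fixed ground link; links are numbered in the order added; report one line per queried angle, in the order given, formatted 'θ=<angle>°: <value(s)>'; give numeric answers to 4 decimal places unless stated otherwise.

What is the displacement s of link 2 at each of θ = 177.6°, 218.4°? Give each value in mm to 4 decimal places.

segment 1 (0° to 44.1°, simple-harmonic, h = 18) is passed completely: s = 0.0000 + (18) = 18.0000
segment 2 (44.1° to 121.5°, dwell): s unchanged at 18.0000
θ = 177.6° falls in segment 3 (121.5° to 258.3°, uniform, h = 28): β = 177.6 − 121.5 = 56.1°, B = 136.8°; Δs = 28·56.1/136.8 = 11.4825; s = 18.0000 + 11.4825 = 29.4825
θ = 218.4° falls in segment 3 (121.5° to 258.3°, uniform, h = 28): β = 218.4 − 121.5 = 96.9°, B = 136.8°; Δs = 28·96.9/136.8 = 19.8333; s = 18.0000 + 19.8333 = 37.8333

θ=177.6°: 29.4825
θ=218.4°: 37.8333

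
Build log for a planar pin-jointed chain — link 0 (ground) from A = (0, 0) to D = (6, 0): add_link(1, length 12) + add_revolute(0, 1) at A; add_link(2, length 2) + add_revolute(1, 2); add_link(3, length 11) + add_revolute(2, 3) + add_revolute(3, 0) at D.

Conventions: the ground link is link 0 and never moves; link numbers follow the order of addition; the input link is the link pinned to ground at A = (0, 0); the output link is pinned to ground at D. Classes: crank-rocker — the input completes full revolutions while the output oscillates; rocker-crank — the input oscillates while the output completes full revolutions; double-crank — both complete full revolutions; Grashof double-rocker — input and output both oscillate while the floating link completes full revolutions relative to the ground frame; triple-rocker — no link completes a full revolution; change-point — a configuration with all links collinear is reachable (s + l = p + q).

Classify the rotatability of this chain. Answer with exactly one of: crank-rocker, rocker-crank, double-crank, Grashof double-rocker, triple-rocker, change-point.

lengths: ground=6, input=12, coupler=2, output=11
sorted: s=2 (shortest), l=12 (longest), p+q=17
s + l = 14 vs p + q = 17
s + l < p + q (Grashof) with shortest = coupler link → Grashof double-rocker

Grashof double-rocker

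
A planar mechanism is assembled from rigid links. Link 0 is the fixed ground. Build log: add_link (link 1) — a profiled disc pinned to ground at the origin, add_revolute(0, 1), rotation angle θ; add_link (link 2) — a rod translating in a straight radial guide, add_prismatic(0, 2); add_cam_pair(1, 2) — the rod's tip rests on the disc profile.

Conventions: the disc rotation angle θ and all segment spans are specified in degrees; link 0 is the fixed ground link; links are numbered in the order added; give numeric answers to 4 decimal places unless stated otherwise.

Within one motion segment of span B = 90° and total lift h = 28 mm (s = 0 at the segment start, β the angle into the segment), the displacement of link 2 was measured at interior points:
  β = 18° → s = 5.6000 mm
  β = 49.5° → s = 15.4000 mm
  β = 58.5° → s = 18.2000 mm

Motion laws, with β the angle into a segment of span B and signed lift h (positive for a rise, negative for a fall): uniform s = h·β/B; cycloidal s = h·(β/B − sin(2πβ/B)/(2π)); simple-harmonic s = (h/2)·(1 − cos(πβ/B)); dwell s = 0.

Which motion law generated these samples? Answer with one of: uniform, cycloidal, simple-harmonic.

candidates at β/B = r: uniform s = h·r (linear in β); cycloidal s = h·(r − sin(2πr)/(2π)); simple-harmonic s = (h/2)(1 − cos(πr))
β=18°: printed 5.6000 | uniform 5.6000, cycloidal 1.3618, simple-harmonic 2.6738
β=49.5°: printed 15.4000 | uniform 15.4000, cycloidal 16.7771, simple-harmonic 16.1901
β=58.5°: printed 18.2000 | uniform 18.2000, cycloidal 21.8053, simple-harmonic 20.3559
only one law matches every sample → uniform

uniform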